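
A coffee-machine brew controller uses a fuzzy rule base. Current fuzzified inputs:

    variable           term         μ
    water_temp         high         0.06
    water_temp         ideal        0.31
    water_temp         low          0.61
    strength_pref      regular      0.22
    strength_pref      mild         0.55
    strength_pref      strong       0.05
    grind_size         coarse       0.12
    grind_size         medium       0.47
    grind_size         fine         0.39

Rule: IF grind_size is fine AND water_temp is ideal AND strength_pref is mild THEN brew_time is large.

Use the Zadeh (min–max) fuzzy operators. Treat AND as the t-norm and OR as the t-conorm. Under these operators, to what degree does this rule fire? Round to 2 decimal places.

firing strength: fine=0.39, ideal=0.31, mild=0.55; AND[min(a, b)] → w = 0.31

0.31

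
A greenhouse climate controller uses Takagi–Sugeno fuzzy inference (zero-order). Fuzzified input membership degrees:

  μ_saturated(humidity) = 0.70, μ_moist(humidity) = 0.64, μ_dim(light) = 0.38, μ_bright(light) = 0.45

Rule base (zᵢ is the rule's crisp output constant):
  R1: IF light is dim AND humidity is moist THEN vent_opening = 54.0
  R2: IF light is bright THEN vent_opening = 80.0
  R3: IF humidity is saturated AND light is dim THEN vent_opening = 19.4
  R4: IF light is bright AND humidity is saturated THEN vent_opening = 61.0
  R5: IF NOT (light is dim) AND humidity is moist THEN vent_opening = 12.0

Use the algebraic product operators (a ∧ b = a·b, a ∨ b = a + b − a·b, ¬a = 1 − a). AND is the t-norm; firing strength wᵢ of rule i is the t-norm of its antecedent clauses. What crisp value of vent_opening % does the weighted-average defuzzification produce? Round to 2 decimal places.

46.84

R1 (z=54.0): dim=0.38, moist=0.64; AND[a·b] → w = 0.2432
R2 (z=80.0): bright=0.45 → w = 0.4500
R3 (z=19.4): saturated=0.70, dim=0.38; AND[a·b] → w = 0.2660
R4 (z=61.0): bright=0.45, saturated=0.70; AND[a·b] → w = 0.3150
R5 (z=12.0): ¬dim=1−0.38=0.62, moist=0.64; AND[a·b] → w = 0.3968
Weighted average = (0.2432·54.0 + 0.4500·80.0 + 0.2660·19.4 + 0.3150·61.0 + 0.3968·12.0) / (0.2432 + 0.4500 + 0.2660 + 0.3150 + 0.3968)
  = 78.2698 / 1.6710 = 46.84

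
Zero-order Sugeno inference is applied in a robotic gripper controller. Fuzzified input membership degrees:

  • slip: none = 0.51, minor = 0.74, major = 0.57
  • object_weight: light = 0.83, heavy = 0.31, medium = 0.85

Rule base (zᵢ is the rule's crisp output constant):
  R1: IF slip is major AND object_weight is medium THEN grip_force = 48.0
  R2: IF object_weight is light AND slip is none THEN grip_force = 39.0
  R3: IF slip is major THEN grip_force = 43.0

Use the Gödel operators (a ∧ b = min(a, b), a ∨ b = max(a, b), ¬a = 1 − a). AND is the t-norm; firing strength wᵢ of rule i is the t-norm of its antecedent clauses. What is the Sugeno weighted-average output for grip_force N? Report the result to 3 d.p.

43.491

R1 (z=48.0): major=0.57, medium=0.85; AND[min(a, b)] → w = 0.57
R2 (z=39.0): light=0.83, none=0.51; AND[min(a, b)] → w = 0.51
R3 (z=43.0): major=0.57 → w = 0.57
Weighted average = (0.57·48.0 + 0.51·39.0 + 0.57·43.0) / (0.57 + 0.51 + 0.57)
  = 71.7600 / 1.6500 = 43.491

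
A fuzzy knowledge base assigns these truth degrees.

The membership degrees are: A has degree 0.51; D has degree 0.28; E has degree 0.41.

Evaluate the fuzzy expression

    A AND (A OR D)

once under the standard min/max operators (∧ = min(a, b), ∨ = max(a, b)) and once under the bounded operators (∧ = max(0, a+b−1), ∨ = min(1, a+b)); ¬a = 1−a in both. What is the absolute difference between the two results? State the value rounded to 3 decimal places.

Under standard min/max:
  A OR D = max(a, b) on (0.51, 0.28) = 0.51
  A AND (A OR D) = min(a, b) on (0.51, 0.51) = 0.51
  → value = 0.5100
Under bounded:
  A OR D = min(1, a+b) on (0.51, 0.28) = 0.79
  A AND (A OR D) = max(0, a+b−1) on (0.51, 0.79) = 0.30
  → value = 0.3000
|0.5100 − 0.3000| = 0.210

0.210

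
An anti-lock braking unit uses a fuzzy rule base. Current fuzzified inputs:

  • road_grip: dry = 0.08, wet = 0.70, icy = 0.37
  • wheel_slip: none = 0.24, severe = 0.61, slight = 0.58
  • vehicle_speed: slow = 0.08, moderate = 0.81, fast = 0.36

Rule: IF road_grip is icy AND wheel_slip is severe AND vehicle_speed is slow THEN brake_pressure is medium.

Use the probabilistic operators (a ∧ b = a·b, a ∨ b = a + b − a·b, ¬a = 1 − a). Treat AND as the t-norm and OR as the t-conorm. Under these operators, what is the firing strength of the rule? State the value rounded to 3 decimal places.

0.018

firing strength: icy=0.37, severe=0.61, slow=0.08; AND[a·b] → w = 0.0181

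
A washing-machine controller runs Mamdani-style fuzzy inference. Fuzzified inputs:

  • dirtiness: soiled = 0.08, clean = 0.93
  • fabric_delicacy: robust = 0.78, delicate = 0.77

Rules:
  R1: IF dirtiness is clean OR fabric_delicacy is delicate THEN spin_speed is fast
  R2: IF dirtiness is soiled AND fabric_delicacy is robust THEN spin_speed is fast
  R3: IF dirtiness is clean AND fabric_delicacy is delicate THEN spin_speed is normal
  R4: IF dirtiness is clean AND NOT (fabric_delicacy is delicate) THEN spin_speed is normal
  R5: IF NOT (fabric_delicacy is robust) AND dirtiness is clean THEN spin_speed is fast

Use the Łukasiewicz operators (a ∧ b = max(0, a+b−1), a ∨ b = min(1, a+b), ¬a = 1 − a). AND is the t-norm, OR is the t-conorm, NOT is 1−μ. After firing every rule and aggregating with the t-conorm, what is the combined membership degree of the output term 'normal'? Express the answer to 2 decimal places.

0.86

R1: clean=0.93, delicate=0.77; OR[min(1, a+b)] → w = 1.00
R2: soiled=0.08, robust=0.78; AND[max(0, a+b−1)] → w = 0.00
R3: clean=0.93, delicate=0.77; AND[max(0, a+b−1)] → w = 0.70
R4: clean=0.93, ¬delicate=1−0.77=0.23; AND[max(0, a+b−1)] → w = 0.16
R5: ¬robust=1−0.78=0.22, clean=0.93; AND[max(0, a+b−1)] → w = 0.15
Rules with consequent 'normal': {R3, R4} → strengths 0.70, 0.16
Aggregate via t-conorm [min(1, a+b)]: 0.86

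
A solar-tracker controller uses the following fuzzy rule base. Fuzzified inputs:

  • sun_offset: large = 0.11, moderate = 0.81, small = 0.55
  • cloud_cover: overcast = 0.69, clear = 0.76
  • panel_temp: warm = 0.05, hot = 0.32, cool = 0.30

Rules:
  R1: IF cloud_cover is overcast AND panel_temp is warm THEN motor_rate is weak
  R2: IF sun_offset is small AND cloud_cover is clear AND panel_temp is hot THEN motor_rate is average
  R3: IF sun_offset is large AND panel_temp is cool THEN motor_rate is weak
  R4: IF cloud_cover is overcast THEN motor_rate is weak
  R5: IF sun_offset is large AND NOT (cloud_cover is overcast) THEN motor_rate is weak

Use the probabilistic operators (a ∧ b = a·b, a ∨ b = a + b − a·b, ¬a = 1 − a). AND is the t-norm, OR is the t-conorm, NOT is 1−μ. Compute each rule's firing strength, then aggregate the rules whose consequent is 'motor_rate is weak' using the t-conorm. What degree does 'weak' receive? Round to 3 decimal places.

0.720

R1: overcast=0.69, warm=0.05; AND[a·b] → w = 0.0345
R2: small=0.55, clear=0.76, hot=0.32; AND[a·b] → w = 0.1338
R3: large=0.11, cool=0.30; AND[a·b] → w = 0.0330
R4: overcast=0.69 → w = 0.6900
R5: large=0.11, ¬overcast=1−0.69=0.31; AND[a·b] → w = 0.0341
Rules with consequent 'weak': {R1, R3, R4, R5} → strengths 0.0345, 0.0330, 0.6900, 0.0341
Aggregate via t-conorm [a + b − a·b]: 0.7204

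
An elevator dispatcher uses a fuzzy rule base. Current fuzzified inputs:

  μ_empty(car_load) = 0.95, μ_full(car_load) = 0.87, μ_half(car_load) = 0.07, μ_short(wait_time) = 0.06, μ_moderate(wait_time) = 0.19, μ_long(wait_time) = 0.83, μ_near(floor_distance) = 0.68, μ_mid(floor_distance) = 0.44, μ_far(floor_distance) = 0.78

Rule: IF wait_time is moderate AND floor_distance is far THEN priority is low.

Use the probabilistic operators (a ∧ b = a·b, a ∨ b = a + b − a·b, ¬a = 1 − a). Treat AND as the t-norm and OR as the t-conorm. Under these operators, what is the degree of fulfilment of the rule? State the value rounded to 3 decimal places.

firing strength: moderate=0.19, far=0.78; AND[a·b] → w = 0.1482

0.148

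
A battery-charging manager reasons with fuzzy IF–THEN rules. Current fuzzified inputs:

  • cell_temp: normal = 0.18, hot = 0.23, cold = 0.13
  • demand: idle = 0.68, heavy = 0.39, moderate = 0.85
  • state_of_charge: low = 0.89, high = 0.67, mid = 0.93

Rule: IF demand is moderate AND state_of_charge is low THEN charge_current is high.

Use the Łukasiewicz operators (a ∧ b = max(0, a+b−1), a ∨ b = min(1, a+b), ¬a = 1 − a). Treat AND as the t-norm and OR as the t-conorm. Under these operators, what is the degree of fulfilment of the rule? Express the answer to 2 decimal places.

0.74

firing strength: moderate=0.85, low=0.89; AND[max(0, a+b−1)] → w = 0.74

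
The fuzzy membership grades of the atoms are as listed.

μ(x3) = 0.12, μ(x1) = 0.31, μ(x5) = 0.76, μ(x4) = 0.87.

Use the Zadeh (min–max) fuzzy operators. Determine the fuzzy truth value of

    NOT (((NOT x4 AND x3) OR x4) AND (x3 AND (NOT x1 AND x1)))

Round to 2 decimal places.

0.88

NOT x4 = 1 − 0.87 = 0.13
NOT x4 AND x3 = min(a, b) on (0.13, 0.12) = 0.12
(NOT x4 AND x3) OR x4 = max(a, b) on (0.12, 0.87) = 0.87
NOT x1 = 1 − 0.31 = 0.69
NOT x1 AND x1 = min(a, b) on (0.69, 0.31) = 0.31
x3 AND (NOT x1 AND x1) = min(a, b) on (0.12, 0.31) = 0.12
((NOT x4 AND x3) OR x4) AND (x3 AND (NOT x1 AND x1)) = min(a, b) on (0.87, 0.12) = 0.12
NOT (((NOT x4 AND x3) OR x4) AND (x3 AND (NOT x1 AND x1))) = 1 − 0.12 = 0.88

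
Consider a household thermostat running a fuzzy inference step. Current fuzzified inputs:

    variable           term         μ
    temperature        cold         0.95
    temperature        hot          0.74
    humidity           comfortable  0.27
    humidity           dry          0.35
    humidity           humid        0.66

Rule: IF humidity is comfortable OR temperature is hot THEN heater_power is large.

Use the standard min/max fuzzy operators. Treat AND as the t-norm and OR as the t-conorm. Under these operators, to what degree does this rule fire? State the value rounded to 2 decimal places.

0.74

firing strength: comfortable=0.27, hot=0.74; OR[max(a, b)] → w = 0.74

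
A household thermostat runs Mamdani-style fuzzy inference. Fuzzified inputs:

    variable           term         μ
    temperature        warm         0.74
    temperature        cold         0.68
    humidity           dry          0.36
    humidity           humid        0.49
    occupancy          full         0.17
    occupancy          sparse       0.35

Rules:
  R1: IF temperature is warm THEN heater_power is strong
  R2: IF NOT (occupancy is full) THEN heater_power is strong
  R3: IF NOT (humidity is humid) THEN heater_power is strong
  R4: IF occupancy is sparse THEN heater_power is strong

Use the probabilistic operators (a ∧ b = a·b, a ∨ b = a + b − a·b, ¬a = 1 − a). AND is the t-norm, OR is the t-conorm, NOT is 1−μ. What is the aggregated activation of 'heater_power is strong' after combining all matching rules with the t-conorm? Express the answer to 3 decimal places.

R1: warm=0.74 → w = 0.7400
R2: ¬full=1−0.17=0.83 → w = 0.8300
R3: ¬humid=1−0.49=0.51 → w = 0.5100
R4: sparse=0.35 → w = 0.3500
Rules with consequent 'strong': {R1, R2, R3, R4} → strengths 0.7400, 0.8300, 0.5100, 0.3500
Aggregate via t-conorm [a + b − a·b]: 0.9859

0.986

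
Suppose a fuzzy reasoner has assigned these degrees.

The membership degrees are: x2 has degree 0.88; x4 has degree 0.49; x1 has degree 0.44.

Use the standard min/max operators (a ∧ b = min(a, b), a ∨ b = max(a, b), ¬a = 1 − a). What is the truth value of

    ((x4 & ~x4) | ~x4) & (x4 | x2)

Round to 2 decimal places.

0.51

~x4 = 1 − 0.49 = 0.51
x4 & ~x4 = min(a, b) on (0.49, 0.51) = 0.49
~x4 = 1 − 0.49 = 0.51
(x4 & ~x4) | ~x4 = max(a, b) on (0.49, 0.51) = 0.51
x4 | x2 = max(a, b) on (0.49, 0.88) = 0.88
((x4 & ~x4) | ~x4) & (x4 | x2) = min(a, b) on (0.51, 0.88) = 0.51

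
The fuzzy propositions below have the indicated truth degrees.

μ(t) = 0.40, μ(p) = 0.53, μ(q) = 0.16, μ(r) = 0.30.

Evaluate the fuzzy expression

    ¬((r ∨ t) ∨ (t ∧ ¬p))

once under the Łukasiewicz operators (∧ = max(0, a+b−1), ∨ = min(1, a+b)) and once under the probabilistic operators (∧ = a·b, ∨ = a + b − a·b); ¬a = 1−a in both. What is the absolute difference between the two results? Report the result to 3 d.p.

0.041

Under Łukasiewicz:
  r ∨ t = min(1, a+b) on (0.30, 0.40) = 0.70
  ¬p = 1 − 0.53 = 0.47
  t ∧ ¬p = max(0, a+b−1) on (0.40, 0.47) = 0.00
  (r ∨ t) ∨ (t ∧ ¬p) = min(1, a+b) on (0.70, 0.00) = 0.70
  ¬((r ∨ t) ∨ (t ∧ ¬p)) = 1 − 0.70 = 0.30
  → value = 0.3000
Under probabilistic:
  r ∨ t = a + b − a·b on (0.3000, 0.4000) = 0.5800
  ¬p = 1 − 0.5300 = 0.4700
  t ∧ ¬p = a·b on (0.4000, 0.4700) = 0.1880
  (r ∨ t) ∨ (t ∧ ¬p) = a + b − a·b on (0.5800, 0.1880) = 0.6590
  ¬((r ∨ t) ∨ (t ∧ ¬p)) = 1 − 0.6590 = 0.3410
  → value = 0.3410
|0.3000 − 0.3410| = 0.041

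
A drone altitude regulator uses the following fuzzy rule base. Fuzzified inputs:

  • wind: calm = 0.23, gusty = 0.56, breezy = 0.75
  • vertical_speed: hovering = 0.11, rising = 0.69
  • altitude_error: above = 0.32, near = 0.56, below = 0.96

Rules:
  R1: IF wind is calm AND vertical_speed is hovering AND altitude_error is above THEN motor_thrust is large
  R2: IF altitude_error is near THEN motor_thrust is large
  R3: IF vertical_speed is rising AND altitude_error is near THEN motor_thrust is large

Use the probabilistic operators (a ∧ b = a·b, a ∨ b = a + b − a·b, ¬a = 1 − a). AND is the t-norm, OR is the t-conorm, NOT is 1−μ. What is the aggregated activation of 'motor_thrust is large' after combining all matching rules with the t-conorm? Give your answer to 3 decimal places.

R1: calm=0.23, hovering=0.11, above=0.32; AND[a·b] → w = 0.0081
R2: near=0.56 → w = 0.5600
R3: rising=0.69, near=0.56; AND[a·b] → w = 0.3864
Rules with consequent 'large': {R1, R2, R3} → strengths 0.0081, 0.5600, 0.3864
Aggregate via t-conorm [a + b − a·b]: 0.7322

0.732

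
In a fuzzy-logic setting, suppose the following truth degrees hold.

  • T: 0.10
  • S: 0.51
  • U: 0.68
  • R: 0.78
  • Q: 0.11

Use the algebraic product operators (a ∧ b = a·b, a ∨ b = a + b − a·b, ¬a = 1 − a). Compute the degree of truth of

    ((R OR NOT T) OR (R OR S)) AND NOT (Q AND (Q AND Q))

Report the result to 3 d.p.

NOT T = 1 − 0.1000 = 0.9000
R OR NOT T = a + b − a·b on (0.7800, 0.9000) = 0.9780
R OR S = a + b − a·b on (0.7800, 0.5100) = 0.8922
(R OR NOT T) OR (R OR S) = a + b − a·b on (0.9780, 0.8922) = 0.9976
Q AND Q = a·b on (0.1100, 0.1100) = 0.0121
Q AND (Q AND Q) = a·b on (0.1100, 0.0121) = 0.0013
NOT (Q AND (Q AND Q)) = 1 − 0.0013 = 0.9987
((R OR NOT T) OR (R OR S)) AND NOT (Q AND (Q AND Q)) = a·b on (0.9976, 0.9987) = 0.9963

0.996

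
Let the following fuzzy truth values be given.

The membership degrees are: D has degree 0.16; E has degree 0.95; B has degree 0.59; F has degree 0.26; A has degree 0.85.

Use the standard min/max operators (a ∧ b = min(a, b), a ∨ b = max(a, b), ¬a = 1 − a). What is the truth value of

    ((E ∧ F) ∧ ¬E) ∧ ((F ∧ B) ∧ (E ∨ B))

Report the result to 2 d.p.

0.05

E ∧ F = min(a, b) on (0.95, 0.26) = 0.26
¬E = 1 − 0.95 = 0.05
(E ∧ F) ∧ ¬E = min(a, b) on (0.26, 0.05) = 0.05
F ∧ B = min(a, b) on (0.26, 0.59) = 0.26
E ∨ B = max(a, b) on (0.95, 0.59) = 0.95
(F ∧ B) ∧ (E ∨ B) = min(a, b) on (0.26, 0.95) = 0.26
((E ∧ F) ∧ ¬E) ∧ ((F ∧ B) ∧ (E ∨ B)) = min(a, b) on (0.05, 0.26) = 0.05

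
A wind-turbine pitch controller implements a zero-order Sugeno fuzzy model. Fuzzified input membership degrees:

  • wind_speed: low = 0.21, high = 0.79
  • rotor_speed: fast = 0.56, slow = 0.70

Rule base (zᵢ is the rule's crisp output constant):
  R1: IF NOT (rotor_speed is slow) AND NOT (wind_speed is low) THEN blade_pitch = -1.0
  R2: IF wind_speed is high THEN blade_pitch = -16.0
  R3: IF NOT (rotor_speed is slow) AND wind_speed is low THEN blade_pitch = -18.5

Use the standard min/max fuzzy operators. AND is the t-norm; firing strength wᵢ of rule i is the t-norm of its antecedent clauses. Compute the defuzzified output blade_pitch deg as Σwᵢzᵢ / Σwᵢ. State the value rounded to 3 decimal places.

-12.942

R1 (z=-1.0): ¬slow=1−0.70=0.30, ¬low=1−0.21=0.79; AND[min(a, b)] → w = 0.30
R2 (z=-16.0): high=0.79 → w = 0.79
R3 (z=-18.5): ¬slow=1−0.70=0.30, low=0.21; AND[min(a, b)] → w = 0.21
Weighted average = (0.30·-1.0 + 0.79·-16.0 + 0.21·-18.5) / (0.30 + 0.79 + 0.21)
  = -16.8250 / 1.3000 = -12.942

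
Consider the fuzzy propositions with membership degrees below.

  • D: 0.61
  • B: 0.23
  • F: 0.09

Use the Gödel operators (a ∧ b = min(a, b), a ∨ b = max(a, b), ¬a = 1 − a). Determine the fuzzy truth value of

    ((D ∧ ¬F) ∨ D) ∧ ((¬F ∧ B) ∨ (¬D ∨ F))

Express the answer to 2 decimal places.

¬F = 1 − 0.09 = 0.91
D ∧ ¬F = min(a, b) on (0.61, 0.91) = 0.61
(D ∧ ¬F) ∨ D = max(a, b) on (0.61, 0.61) = 0.61
¬F = 1 − 0.09 = 0.91
¬F ∧ B = min(a, b) on (0.91, 0.23) = 0.23
¬D = 1 − 0.61 = 0.39
¬D ∨ F = max(a, b) on (0.39, 0.09) = 0.39
(¬F ∧ B) ∨ (¬D ∨ F) = max(a, b) on (0.23, 0.39) = 0.39
((D ∧ ¬F) ∨ D) ∧ ((¬F ∧ B) ∨ (¬D ∨ F)) = min(a, b) on (0.61, 0.39) = 0.39

0.39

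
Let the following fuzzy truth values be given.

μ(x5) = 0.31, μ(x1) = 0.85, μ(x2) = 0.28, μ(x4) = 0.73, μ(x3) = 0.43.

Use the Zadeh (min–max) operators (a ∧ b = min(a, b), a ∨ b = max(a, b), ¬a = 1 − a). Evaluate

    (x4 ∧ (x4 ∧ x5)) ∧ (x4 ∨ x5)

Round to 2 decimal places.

0.31

x4 ∧ x5 = min(a, b) on (0.73, 0.31) = 0.31
x4 ∧ (x4 ∧ x5) = min(a, b) on (0.73, 0.31) = 0.31
x4 ∨ x5 = max(a, b) on (0.73, 0.31) = 0.73
(x4 ∧ (x4 ∧ x5)) ∧ (x4 ∨ x5) = min(a, b) on (0.31, 0.73) = 0.31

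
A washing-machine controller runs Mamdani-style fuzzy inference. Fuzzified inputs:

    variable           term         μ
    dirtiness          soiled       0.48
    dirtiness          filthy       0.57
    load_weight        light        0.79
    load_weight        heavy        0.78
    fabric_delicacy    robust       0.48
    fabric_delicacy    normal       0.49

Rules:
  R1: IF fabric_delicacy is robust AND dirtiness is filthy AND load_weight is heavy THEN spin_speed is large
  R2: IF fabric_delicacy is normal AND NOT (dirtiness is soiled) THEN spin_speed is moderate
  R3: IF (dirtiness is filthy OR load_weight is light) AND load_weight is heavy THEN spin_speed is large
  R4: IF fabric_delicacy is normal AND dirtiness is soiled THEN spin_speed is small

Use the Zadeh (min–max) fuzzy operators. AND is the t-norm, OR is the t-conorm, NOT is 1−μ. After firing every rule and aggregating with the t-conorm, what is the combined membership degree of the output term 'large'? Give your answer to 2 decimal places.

0.78

R1: robust=0.48, filthy=0.57, heavy=0.78; AND[min(a, b)] → w = 0.48
R2: normal=0.49, ¬soiled=1−0.48=0.52; AND[min(a, b)] → w = 0.49
R3: (filthy=0.57 OR light=0.79) = 0.79; AND[min(a, b)] with heavy=0.78 → w = 0.78
R4: normal=0.49, soiled=0.48; AND[min(a, b)] → w = 0.48
Rules with consequent 'large': {R1, R3} → strengths 0.48, 0.78
Aggregate via t-conorm [max(a, b)]: 0.78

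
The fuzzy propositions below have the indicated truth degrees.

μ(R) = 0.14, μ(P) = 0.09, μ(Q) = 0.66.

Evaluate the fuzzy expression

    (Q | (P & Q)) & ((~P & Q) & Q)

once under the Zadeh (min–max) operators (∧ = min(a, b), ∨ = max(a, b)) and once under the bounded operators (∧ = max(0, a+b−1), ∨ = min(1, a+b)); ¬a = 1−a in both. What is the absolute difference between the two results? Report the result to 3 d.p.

0.660

Under Zadeh (min–max):
  P & Q = min(a, b) on (0.09, 0.66) = 0.09
  Q | (P & Q) = max(a, b) on (0.66, 0.09) = 0.66
  ~P = 1 − 0.09 = 0.91
  ~P & Q = min(a, b) on (0.91, 0.66) = 0.66
  (~P & Q) & Q = min(a, b) on (0.66, 0.66) = 0.66
  (Q | (P & Q)) & ((~P & Q) & Q) = min(a, b) on (0.66, 0.66) = 0.66
  → value = 0.6600
Under bounded:
  P & Q = max(0, a+b−1) on (0.09, 0.66) = 0.00
  Q | (P & Q) = min(1, a+b) on (0.66, 0.00) = 0.66
  ~P = 1 − 0.09 = 0.91
  ~P & Q = max(0, a+b−1) on (0.91, 0.66) = 0.57
  (~P & Q) & Q = max(0, a+b−1) on (0.57, 0.66) = 0.23
  (Q | (P & Q)) & ((~P & Q) & Q) = max(0, a+b−1) on (0.66, 0.23) = 0.00
  → value = 0.0000
|0.6600 − 0.0000| = 0.660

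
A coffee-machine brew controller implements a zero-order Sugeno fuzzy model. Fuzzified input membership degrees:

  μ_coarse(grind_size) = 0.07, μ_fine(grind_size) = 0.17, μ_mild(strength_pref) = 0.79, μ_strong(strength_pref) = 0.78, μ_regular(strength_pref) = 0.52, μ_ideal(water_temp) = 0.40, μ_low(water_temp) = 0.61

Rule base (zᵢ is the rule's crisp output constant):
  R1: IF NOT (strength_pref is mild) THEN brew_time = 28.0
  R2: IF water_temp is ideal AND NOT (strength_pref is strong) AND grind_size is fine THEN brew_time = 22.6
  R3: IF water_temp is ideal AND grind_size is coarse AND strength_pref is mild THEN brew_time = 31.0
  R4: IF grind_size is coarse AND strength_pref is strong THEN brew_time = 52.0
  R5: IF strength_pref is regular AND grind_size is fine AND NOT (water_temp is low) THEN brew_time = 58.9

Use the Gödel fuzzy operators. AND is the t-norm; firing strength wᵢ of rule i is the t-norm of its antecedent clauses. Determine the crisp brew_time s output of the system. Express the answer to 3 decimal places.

R1 (z=28.0): ¬mild=1−0.79=0.21 → w = 0.21
R2 (z=22.6): ideal=0.40, ¬strong=1−0.78=0.22, fine=0.17; AND[min(a, b)] → w = 0.17
R3 (z=31.0): ideal=0.40, coarse=0.07, mild=0.79; AND[min(a, b)] → w = 0.07
R4 (z=52.0): coarse=0.07, strong=0.78; AND[min(a, b)] → w = 0.07
R5 (z=58.9): regular=0.52, fine=0.17, ¬low=1−0.61=0.39; AND[min(a, b)] → w = 0.17
Weighted average = (0.21·28.0 + 0.17·22.6 + 0.07·31.0 + 0.07·52.0 + 0.17·58.9) / (0.21 + 0.17 + 0.07 + 0.07 + 0.17)
  = 25.5450 / 0.6900 = 37.022

37.022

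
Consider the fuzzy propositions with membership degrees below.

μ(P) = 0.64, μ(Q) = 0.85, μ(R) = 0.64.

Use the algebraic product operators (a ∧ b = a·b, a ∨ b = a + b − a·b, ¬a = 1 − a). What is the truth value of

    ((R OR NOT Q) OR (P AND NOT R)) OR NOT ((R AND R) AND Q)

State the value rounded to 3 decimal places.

NOT Q = 1 − 0.8500 = 0.1500
R OR NOT Q = a + b − a·b on (0.6400, 0.1500) = 0.6940
NOT R = 1 − 0.6400 = 0.3600
P AND NOT R = a·b on (0.6400, 0.3600) = 0.2304
(R OR NOT Q) OR (P AND NOT R) = a + b − a·b on (0.6940, 0.2304) = 0.7645
R AND R = a·b on (0.6400, 0.6400) = 0.4096
(R AND R) AND Q = a·b on (0.4096, 0.8500) = 0.3482
NOT ((R AND R) AND Q) = 1 − 0.3482 = 0.6518
((R OR NOT Q) OR (P AND NOT R)) OR NOT ((R AND R) AND Q) = a + b − a·b on (0.7645, 0.6518) = 0.9180

0.918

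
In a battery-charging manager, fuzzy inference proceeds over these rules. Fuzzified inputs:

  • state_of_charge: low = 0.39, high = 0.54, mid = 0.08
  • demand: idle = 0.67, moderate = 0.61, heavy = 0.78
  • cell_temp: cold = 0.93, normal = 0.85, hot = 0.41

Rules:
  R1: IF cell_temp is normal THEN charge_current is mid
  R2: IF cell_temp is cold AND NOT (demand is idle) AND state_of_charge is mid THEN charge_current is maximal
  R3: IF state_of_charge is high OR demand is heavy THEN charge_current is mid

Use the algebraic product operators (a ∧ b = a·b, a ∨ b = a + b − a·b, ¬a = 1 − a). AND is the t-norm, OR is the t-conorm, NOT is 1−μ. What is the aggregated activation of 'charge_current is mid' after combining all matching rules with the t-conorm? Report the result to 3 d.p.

R1: normal=0.85 → w = 0.8500
R2: cold=0.93, ¬idle=1−0.67=0.33, mid=0.08; AND[a·b] → w = 0.0246
R3: high=0.54, heavy=0.78; OR[a + b − a·b] → w = 0.8988
Rules with consequent 'mid': {R1, R3} → strengths 0.8500, 0.8988
Aggregate via t-conorm [a + b − a·b]: 0.9848

0.985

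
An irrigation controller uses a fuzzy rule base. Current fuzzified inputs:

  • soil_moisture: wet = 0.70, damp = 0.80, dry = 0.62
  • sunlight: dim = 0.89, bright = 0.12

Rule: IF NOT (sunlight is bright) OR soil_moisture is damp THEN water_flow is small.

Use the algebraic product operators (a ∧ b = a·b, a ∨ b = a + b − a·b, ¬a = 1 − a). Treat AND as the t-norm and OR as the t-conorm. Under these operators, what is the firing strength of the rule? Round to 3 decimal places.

0.976

firing strength: ¬bright=1−0.12=0.88, damp=0.80; OR[a + b − a·b] → w = 0.9760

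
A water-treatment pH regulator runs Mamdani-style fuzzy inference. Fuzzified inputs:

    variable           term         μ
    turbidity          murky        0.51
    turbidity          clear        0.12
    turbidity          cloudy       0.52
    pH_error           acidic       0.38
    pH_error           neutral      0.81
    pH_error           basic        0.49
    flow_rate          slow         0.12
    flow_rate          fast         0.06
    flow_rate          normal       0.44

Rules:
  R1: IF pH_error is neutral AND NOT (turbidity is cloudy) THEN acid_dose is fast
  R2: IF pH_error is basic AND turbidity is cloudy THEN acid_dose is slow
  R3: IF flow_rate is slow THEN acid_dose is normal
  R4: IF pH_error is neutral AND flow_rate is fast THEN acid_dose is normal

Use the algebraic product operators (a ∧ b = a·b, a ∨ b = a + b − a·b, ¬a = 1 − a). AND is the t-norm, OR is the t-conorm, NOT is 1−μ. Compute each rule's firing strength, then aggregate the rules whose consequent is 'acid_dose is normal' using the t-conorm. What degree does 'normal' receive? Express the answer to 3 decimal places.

0.163

R1: neutral=0.81, ¬cloudy=1−0.52=0.48; AND[a·b] → w = 0.3888
R2: basic=0.49, cloudy=0.52; AND[a·b] → w = 0.2548
R3: slow=0.12 → w = 0.1200
R4: neutral=0.81, fast=0.06; AND[a·b] → w = 0.0486
Rules with consequent 'normal': {R3, R4} → strengths 0.1200, 0.0486
Aggregate via t-conorm [a + b − a·b]: 0.1628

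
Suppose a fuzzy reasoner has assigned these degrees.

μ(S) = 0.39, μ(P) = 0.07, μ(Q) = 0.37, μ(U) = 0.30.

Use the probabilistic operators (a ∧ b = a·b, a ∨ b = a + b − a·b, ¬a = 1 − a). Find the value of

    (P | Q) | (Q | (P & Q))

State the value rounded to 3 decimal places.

0.640

P | Q = a + b − a·b on (0.0700, 0.3700) = 0.4141
P & Q = a·b on (0.0700, 0.3700) = 0.0259
Q | (P & Q) = a + b − a·b on (0.3700, 0.0259) = 0.3863
(P | Q) | (Q | (P & Q)) = a + b − a·b on (0.4141, 0.3863) = 0.6404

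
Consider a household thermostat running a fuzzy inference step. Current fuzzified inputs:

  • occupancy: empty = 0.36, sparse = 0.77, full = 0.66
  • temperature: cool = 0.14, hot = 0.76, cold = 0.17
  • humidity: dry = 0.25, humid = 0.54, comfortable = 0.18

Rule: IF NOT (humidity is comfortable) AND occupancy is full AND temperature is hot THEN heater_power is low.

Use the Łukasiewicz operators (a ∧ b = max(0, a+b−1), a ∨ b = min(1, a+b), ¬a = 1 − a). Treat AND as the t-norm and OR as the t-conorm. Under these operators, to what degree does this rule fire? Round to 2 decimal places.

firing strength: ¬comfortable=1−0.18=0.82, full=0.66, hot=0.76; AND[max(0, a+b−1)] → w = 0.24

0.24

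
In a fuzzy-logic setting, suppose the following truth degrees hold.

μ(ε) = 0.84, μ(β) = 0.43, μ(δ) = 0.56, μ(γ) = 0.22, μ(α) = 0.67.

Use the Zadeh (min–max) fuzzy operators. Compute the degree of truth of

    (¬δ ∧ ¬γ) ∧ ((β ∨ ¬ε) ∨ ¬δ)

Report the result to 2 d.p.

¬δ = 1 − 0.56 = 0.44
¬γ = 1 − 0.22 = 0.78
¬δ ∧ ¬γ = min(a, b) on (0.44, 0.78) = 0.44
¬ε = 1 − 0.84 = 0.16
β ∨ ¬ε = max(a, b) on (0.43, 0.16) = 0.43
¬δ = 1 − 0.56 = 0.44
(β ∨ ¬ε) ∨ ¬δ = max(a, b) on (0.43, 0.44) = 0.44
(¬δ ∧ ¬γ) ∧ ((β ∨ ¬ε) ∨ ¬δ) = min(a, b) on (0.44, 0.44) = 0.44

0.44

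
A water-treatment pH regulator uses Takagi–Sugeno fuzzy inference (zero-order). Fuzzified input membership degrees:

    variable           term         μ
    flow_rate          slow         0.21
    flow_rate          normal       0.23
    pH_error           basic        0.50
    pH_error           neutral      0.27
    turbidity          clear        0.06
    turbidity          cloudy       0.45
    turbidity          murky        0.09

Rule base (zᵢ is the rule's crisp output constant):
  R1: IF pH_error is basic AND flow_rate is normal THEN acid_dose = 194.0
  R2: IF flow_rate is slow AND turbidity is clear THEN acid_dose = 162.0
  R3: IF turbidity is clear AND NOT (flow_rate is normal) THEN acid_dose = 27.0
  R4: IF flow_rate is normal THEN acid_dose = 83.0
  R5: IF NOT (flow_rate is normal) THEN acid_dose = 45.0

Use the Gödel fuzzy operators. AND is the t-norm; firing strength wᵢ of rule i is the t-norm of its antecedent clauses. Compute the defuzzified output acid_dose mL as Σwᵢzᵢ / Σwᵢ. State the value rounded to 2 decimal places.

81.26

R1 (z=194.0): basic=0.50, normal=0.23; AND[min(a, b)] → w = 0.23
R2 (z=162.0): slow=0.21, clear=0.06; AND[min(a, b)] → w = 0.06
R3 (z=27.0): clear=0.06, ¬normal=1−0.23=0.77; AND[min(a, b)] → w = 0.06
R4 (z=83.0): normal=0.23 → w = 0.23
R5 (z=45.0): ¬normal=1−0.23=0.77 → w = 0.77
Weighted average = (0.23·194.0 + 0.06·162.0 + 0.06·27.0 + 0.23·83.0 + 0.77·45.0) / (0.23 + 0.06 + 0.06 + 0.23 + 0.77)
  = 109.7000 / 1.3500 = 81.26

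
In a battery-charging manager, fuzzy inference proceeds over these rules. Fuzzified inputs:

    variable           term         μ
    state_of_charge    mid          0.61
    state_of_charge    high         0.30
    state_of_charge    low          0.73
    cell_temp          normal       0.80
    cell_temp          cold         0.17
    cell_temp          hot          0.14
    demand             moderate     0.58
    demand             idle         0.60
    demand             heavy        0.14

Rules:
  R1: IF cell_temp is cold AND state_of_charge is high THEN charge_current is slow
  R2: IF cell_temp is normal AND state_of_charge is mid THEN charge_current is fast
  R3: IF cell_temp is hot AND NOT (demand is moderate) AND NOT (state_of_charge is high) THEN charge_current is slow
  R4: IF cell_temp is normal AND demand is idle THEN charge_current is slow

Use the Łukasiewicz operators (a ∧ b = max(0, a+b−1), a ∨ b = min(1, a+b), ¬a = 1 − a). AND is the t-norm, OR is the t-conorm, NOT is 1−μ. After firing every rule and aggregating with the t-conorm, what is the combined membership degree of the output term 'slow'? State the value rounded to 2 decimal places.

0.40

R1: cold=0.17, high=0.30; AND[max(0, a+b−1)] → w = 0.00
R2: normal=0.80, mid=0.61; AND[max(0, a+b−1)] → w = 0.41
R3: hot=0.14, ¬moderate=1−0.58=0.42, ¬high=1−0.30=0.70; AND[max(0, a+b−1)] → w = 0.00
R4: normal=0.80, idle=0.60; AND[max(0, a+b−1)] → w = 0.40
Rules with consequent 'slow': {R1, R3, R4} → strengths 0.00, 0.00, 0.40
Aggregate via t-conorm [min(1, a+b)]: 0.40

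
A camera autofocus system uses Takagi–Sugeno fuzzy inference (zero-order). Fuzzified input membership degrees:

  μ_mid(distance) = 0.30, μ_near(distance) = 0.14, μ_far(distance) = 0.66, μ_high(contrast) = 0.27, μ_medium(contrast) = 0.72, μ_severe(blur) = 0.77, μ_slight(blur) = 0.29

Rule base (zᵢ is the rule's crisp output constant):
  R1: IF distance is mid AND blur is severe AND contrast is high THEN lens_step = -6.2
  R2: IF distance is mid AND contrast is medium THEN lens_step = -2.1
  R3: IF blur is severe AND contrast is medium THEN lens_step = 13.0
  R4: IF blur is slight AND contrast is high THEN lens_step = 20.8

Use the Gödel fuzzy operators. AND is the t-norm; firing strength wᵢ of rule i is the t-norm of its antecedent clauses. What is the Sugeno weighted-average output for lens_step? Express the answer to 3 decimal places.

8.123

R1 (z=-6.2): mid=0.30, severe=0.77, high=0.27; AND[min(a, b)] → w = 0.27
R2 (z=-2.1): mid=0.30, medium=0.72; AND[min(a, b)] → w = 0.30
R3 (z=13.0): severe=0.77, medium=0.72; AND[min(a, b)] → w = 0.72
R4 (z=20.8): slight=0.29, high=0.27; AND[min(a, b)] → w = 0.27
Weighted average = (0.27·-6.2 + 0.30·-2.1 + 0.72·13.0 + 0.27·20.8) / (0.27 + 0.30 + 0.72 + 0.27)
  = 12.6720 / 1.5600 = 8.123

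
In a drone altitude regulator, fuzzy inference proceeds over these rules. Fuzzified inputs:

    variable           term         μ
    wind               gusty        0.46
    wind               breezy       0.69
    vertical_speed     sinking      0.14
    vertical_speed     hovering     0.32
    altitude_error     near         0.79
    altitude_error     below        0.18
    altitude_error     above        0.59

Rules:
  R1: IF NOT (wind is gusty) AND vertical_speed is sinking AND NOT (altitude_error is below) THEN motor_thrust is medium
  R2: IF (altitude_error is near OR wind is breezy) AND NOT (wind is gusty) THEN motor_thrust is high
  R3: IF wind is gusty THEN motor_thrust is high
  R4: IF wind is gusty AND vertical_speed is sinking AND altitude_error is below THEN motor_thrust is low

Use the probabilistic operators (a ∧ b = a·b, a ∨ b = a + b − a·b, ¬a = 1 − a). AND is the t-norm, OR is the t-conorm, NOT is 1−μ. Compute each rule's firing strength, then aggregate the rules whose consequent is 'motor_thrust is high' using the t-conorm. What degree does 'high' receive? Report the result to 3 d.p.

0.733

R1: ¬gusty=1−0.46=0.54, sinking=0.14, ¬below=1−0.18=0.82; AND[a·b] → w = 0.0620
R2: (near=0.79 OR breezy=0.69) = 0.9349; AND[a·b] with ¬gusty=1−0.46=0.54 → w = 0.5048
R3: gusty=0.46 → w = 0.4600
R4: gusty=0.46, sinking=0.14, below=0.18; AND[a·b] → w = 0.0116
Rules with consequent 'high': {R2, R3} → strengths 0.5048, 0.4600
Aggregate via t-conorm [a + b − a·b]: 0.7326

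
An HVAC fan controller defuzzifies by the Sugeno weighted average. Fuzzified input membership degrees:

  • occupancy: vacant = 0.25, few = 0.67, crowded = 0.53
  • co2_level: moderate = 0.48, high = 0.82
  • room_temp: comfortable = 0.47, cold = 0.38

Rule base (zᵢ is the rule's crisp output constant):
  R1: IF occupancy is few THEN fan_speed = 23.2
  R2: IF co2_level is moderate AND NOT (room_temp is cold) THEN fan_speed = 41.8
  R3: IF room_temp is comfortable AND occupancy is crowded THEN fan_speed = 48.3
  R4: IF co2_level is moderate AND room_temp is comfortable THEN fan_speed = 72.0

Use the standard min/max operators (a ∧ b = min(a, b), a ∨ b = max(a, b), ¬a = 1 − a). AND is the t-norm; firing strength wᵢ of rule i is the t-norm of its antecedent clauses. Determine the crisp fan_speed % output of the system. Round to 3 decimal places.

44.090

R1 (z=23.2): few=0.67 → w = 0.67
R2 (z=41.8): moderate=0.48, ¬cold=1−0.38=0.62; AND[min(a, b)] → w = 0.48
R3 (z=48.3): comfortable=0.47, crowded=0.53; AND[min(a, b)] → w = 0.47
R4 (z=72.0): moderate=0.48, comfortable=0.47; AND[min(a, b)] → w = 0.47
Weighted average = (0.67·23.2 + 0.48·41.8 + 0.47·48.3 + 0.47·72.0) / (0.67 + 0.48 + 0.47 + 0.47)
  = 92.1490 / 2.0900 = 44.090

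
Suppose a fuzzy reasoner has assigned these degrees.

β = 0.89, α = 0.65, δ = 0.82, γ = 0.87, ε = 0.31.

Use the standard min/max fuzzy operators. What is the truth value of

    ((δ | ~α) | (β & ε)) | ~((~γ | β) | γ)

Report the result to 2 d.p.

~α = 1 − 0.65 = 0.35
δ | ~α = max(a, b) on (0.82, 0.35) = 0.82
β & ε = min(a, b) on (0.89, 0.31) = 0.31
(δ | ~α) | (β & ε) = max(a, b) on (0.82, 0.31) = 0.82
~γ = 1 − 0.87 = 0.13
~γ | β = max(a, b) on (0.13, 0.89) = 0.89
(~γ | β) | γ = max(a, b) on (0.89, 0.87) = 0.89
~((~γ | β) | γ) = 1 − 0.89 = 0.11
((δ | ~α) | (β & ε)) | ~((~γ | β) | γ) = max(a, b) on (0.82, 0.11) = 0.82

0.82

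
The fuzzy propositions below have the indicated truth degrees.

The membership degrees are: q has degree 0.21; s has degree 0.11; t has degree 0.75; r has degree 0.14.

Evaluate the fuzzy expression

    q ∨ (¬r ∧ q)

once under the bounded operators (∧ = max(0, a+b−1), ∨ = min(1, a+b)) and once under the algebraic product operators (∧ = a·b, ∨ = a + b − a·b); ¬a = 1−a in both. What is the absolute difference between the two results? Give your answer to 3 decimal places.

0.073

Under bounded:
  ¬r = 1 − 0.14 = 0.86
  ¬r ∧ q = max(0, a+b−1) on (0.86, 0.21) = 0.07
  q ∨ (¬r ∧ q) = min(1, a+b) on (0.21, 0.07) = 0.28
  → value = 0.2800
Under algebraic product:
  ¬r = 1 − 0.1400 = 0.8600
  ¬r ∧ q = a·b on (0.8600, 0.2100) = 0.1806
  q ∨ (¬r ∧ q) = a + b − a·b on (0.2100, 0.1806) = 0.3527
  → value = 0.3527
|0.2800 − 0.3527| = 0.073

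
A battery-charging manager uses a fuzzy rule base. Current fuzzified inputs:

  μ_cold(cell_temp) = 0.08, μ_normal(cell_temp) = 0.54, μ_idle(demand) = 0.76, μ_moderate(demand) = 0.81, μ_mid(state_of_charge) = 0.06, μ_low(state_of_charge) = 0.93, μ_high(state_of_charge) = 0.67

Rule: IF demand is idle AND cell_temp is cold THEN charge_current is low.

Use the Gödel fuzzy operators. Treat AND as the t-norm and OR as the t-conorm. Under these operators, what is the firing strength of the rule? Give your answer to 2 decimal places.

0.08

firing strength: idle=0.76, cold=0.08; AND[min(a, b)] → w = 0.08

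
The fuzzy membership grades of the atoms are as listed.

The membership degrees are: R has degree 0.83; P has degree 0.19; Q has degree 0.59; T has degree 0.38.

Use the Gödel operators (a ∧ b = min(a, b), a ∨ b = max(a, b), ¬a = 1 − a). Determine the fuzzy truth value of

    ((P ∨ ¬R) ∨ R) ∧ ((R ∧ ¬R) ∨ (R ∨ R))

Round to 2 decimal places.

0.83

¬R = 1 − 0.83 = 0.17
P ∨ ¬R = max(a, b) on (0.19, 0.17) = 0.19
(P ∨ ¬R) ∨ R = max(a, b) on (0.19, 0.83) = 0.83
¬R = 1 − 0.83 = 0.17
R ∧ ¬R = min(a, b) on (0.83, 0.17) = 0.17
R ∨ R = max(a, b) on (0.83, 0.83) = 0.83
(R ∧ ¬R) ∨ (R ∨ R) = max(a, b) on (0.17, 0.83) = 0.83
((P ∨ ¬R) ∨ R) ∧ ((R ∧ ¬R) ∨ (R ∨ R)) = min(a, b) on (0.83, 0.83) = 0.83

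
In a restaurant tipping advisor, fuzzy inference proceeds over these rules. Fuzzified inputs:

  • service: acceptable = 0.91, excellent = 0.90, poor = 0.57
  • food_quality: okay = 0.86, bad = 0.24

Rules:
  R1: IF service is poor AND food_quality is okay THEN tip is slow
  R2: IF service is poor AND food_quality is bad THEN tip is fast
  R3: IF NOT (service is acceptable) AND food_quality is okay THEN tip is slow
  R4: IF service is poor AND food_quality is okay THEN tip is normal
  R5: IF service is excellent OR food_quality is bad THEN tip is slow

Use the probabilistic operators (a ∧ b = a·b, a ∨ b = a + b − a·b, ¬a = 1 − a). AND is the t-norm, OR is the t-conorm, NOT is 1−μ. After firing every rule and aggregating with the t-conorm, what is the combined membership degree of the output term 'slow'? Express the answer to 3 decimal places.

R1: poor=0.57, okay=0.86; AND[a·b] → w = 0.4902
R2: poor=0.57, bad=0.24; AND[a·b] → w = 0.1368
R3: ¬acceptable=1−0.91=0.09, okay=0.86; AND[a·b] → w = 0.0774
R4: poor=0.57, okay=0.86; AND[a·b] → w = 0.4902
R5: excellent=0.90, bad=0.24; OR[a + b − a·b] → w = 0.9240
Rules with consequent 'slow': {R1, R3, R5} → strengths 0.4902, 0.0774, 0.9240
Aggregate via t-conorm [a + b − a·b]: 0.9643

0.964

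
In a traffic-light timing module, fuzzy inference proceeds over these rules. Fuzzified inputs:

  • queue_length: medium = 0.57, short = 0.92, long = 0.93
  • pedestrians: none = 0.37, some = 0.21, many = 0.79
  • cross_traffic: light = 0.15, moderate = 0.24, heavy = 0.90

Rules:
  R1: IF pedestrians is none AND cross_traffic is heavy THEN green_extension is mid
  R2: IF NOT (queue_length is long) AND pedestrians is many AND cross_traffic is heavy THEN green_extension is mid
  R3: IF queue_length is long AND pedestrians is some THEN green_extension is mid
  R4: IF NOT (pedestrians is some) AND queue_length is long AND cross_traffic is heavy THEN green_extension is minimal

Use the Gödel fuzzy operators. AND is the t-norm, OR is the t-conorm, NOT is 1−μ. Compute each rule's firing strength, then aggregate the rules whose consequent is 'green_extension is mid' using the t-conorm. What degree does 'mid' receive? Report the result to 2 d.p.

0.37

R1: none=0.37, heavy=0.90; AND[min(a, b)] → w = 0.37
R2: ¬long=1−0.93=0.07, many=0.79, heavy=0.90; AND[min(a, b)] → w = 0.07
R3: long=0.93, some=0.21; AND[min(a, b)] → w = 0.21
R4: ¬some=1−0.21=0.79, long=0.93, heavy=0.90; AND[min(a, b)] → w = 0.79
Rules with consequent 'mid': {R1, R2, R3} → strengths 0.37, 0.07, 0.21
Aggregate via t-conorm [max(a, b)]: 0.37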